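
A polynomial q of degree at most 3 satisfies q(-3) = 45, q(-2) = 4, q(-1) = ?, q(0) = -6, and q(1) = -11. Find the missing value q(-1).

-7

On equispaced nodes a degree-3 polynomial has vanishing fourth forward difference, so
  q(-3) - 4·q(-2) + 6·q(-1) - 4·q(0) + q(1) = 0.
Substituting the known values and solving for q(-1):
  6·q(-1) = -42
  q(-1) = -7.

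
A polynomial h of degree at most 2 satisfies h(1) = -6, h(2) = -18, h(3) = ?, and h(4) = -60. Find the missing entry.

-36

On equispaced nodes a degree-2 polynomial has vanishing third forward difference, so
  - h(1) + 3·h(2) - 3·h(3) + h(4) = 0.
Substituting the known values and solving for h(3):
  -3·h(3) = 108
  h(3) = -36.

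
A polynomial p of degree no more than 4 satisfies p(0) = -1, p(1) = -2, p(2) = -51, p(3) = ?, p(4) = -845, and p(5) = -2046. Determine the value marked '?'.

On equispaced nodes a degree-4 polynomial has vanishing fifth forward difference, so
  - p(0) + 5·p(1) - 10·p(2) + 10·p(3) - 5·p(4) + p(5) = 0.
Substituting the known values and solving for p(3):
  10·p(3) = -2680
  p(3) = -268.

-268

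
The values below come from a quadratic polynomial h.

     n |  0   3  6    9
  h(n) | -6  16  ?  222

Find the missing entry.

92

The 3 known points determine the degree-2 polynomial uniquely.
Write h(n) = an^2 + bn + c. Substituting each data point gives a linear system:
  c = -6
  9a + 3b + c = 16
  81a + 9b + c = 222
Solving the system yields a = 3, b = -5/3, c = -6.
So h(n) = 3n^2 - (5/3)n - 6.
Then h(6) = 92.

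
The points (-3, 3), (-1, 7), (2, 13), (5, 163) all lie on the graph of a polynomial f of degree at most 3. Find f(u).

f(u) = u^3 + 2u^2 - 3u + 3

Write f(u) = au^3 + bu^2 + cu + d. Substituting each data point gives a linear system:
  -27a + 9b - 3c + d = 3
  -a + b - c + d = 7
  8a + 4b + 2c + d = 13
  125a + 25b + 5c + d = 163
Solving the system yields a = 1, b = 2, c = -3, d = 3.
So f(u) = u^3 + 2u^2 - 3u + 3.
Check: f(2) = 13. ✓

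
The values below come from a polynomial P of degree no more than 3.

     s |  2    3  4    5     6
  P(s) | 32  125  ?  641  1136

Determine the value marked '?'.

The 4 known points determine the degree-3 polynomial uniquely.
Write P(s) = as^3 + bs^2 + cs + d. Substituting each data point gives a linear system:
  8a + 4b + 2c + d = 32
  27a + 9b + 3c + d = 125
  125a + 25b + 5c + d = 641
  216a + 36b + 6c + d = 1136
Solving the system yields a = 6, b = -5, c = 4, d = -4.
So P(s) = 6s^3 - 5s^2 + 4s - 4.
Then P(4) = 316.

316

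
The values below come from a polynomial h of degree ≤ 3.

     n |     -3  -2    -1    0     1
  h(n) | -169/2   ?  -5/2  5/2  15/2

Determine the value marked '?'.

On equispaced nodes a degree-3 polynomial has vanishing fourth forward difference, so
  h(-3) - 4·h(-2) + 6·h(-1) - 4·h(0) + h(1) = 0.
Substituting the known values and solving for h(-2):
  -4·h(-2) = 102
  h(-2) = -51/2.

-51/2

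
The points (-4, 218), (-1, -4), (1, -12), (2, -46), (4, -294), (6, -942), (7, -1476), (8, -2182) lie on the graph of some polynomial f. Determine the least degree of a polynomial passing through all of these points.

3

Divided differences on the nodes -4, -1, 1, 2, 4, 6, 7, 8:
  order 0: 218  -4  -12  -46  -294  -942  -1476  -2182
  order 1: -74  -4  -34  -124  -324  -534  -706
  order 2: 14  -10  -30  -50  -70  -86
  order 3: -4  -4  -4  -4  -4
  order 4: 0  0  0  0
  order 5: 0  0  0
  order 6: 0  0
  order 7: 0
The order-3 divided differences are all -4 (nonzero) and every higher order vanishes, so the data lies on a polynomial of degree exactly 3.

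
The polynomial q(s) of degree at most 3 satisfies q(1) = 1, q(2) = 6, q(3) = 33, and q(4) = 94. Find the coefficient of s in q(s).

-6

Write q(s) = as^3 + bs^2 + cs + d. Substituting each data point gives a linear system:
  a + b + c + d = 1
  8a + 4b + 2c + d = 6
  27a + 9b + 3c + d = 33
  64a + 16b + 4c + d = 94
Solving the system yields a = 2, b = -1, c = -6, d = 6.
So q(s) = 2s³ - s² - 6s + 6.
The coefficient of s is -6.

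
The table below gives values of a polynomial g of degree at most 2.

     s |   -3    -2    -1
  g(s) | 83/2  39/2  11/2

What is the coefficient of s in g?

-2

Write g(s) = as^2 + bs + c. Substituting each data point gives a linear system:
  9a - 3b + c = 83/2
  4a - 2b + c = 39/2
  a - b + c = 11/2
Solving the system yields a = 4, b = -2, c = -1/2.
So g(s) = 4s² - 2s - 1/2.
The coefficient of s is -2.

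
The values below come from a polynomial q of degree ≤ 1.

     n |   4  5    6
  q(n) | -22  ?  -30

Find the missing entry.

On equispaced nodes a degree-1 polynomial has vanishing second forward difference, so
  q(4) - 2·q(5) + q(6) = 0.
Substituting the known values and solving for q(5):
  -2·q(5) = 52
  q(5) = -26.

-26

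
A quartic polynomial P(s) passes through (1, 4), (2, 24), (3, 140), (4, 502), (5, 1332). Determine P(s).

Write P(s) = as^4 + bs^3 + cs^2 + ds + e. Substituting each data point gives a linear system:
  a + b + c + d + e = 4
  16a + 8b + 4c + 2d + e = 24
  81a + 27b + 9c + 3d + e = 140
  256a + 64b + 16c + 4d + e = 502
  625a + 125b + 25c + 5d + e = 1332
Solving the system yields a = 3, b = -5, c = 3, d = 1, e = 2.
So P(s) = 3s^4 - 5s^3 + 3s^2 + s + 2.
Check: P(1) = 4. ✓

P(s) = 3s^4 - 5s^3 + 3s^2 + s + 2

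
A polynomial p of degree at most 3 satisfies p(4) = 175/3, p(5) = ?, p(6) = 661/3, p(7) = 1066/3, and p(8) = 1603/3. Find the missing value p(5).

370/3

On equispaced nodes a degree-3 polynomial has vanishing fourth forward difference, so
  p(4) - 4·p(5) + 6·p(6) - 4·p(7) + p(8) = 0.
Substituting the known values and solving for p(5):
  -4·p(5) = -1480/3
  p(5) = 370/3.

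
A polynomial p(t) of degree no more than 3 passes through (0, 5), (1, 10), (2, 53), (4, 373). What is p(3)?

Write p(t) = at^3 + bt^2 + ct + d. Substituting each data point gives a linear system:
  d = 5
  a + b + c + d = 10
  8a + 4b + 2c + d = 53
  64a + 16b + 4c + d = 373
Solving the system yields a = 5, b = 4, c = -4, d = 5.
So p(t) = 5t^3 + 4t^2 - 4t + 5.
Then p(3) = 164.

164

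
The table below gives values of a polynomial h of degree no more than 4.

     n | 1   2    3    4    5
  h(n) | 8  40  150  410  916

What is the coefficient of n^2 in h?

2

Write h(n) = an^4 + bn^3 + cn^2 + dn + e. Substituting each data point gives a linear system:
  a + b + c + d + e = 8
  16a + 8b + 4c + 2d + e = 40
  81a + 27b + 9c + 3d + e = 150
  256a + 64b + 16c + 4d + e = 410
  625a + 125b + 25c + 5d + e = 916
Solving the system yields a = 1, b = 2, c = 2, d = -3, e = 6.
So h(n) = n^4 + 2n^3 + 2n^2 - 3n + 6.
The coefficient of n^2 is 2.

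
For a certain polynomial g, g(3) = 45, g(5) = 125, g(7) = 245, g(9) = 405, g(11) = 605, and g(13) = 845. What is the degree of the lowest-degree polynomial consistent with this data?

Forward differences of the values at t = 3, 5, 7, 9, 11, 13:
  g  : 45  125  245  405  605  845
  Δ  : 80  120  160  200  240
  Δ^2: 40  40  40  40
  Δ^3: 0  0  0
  Δ^4: 0  0
  Δ^5: 0
The second differences are constant (40) and nonzero, while all higher differences vanish, so the minimal degree is 2.

2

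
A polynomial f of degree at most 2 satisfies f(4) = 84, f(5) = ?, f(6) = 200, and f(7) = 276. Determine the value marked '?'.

On equispaced nodes a degree-2 polynomial has vanishing third forward difference, so
  - f(4) + 3·f(5) - 3·f(6) + f(7) = 0.
Substituting the known values and solving for f(5):
  3·f(5) = 408
  f(5) = 136.

136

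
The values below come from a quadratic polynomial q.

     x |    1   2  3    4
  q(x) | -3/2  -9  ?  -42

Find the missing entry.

-45/2

The 3 known points determine the degree-2 polynomial uniquely.
Write q(x) = ax^2 + bx + c. Substituting each data point gives a linear system:
  a + b + c = -3/2
  4a + 2b + c = -9
  16a + 4b + c = -42
Solving the system yields a = -3, b = 3/2, c = 0.
So q(x) = -3x^2 + (3/2)x.
Then q(3) = -45/2.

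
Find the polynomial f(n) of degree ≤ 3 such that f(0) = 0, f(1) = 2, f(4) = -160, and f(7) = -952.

f(n) = -3n^3 + n^2 + 4n

Write f(n) = an^3 + bn^2 + cn + d. Substituting each data point gives a linear system:
  d = 0
  a + b + c + d = 2
  64a + 16b + 4c + d = -160
  343a + 49b + 7c + d = -952
Solving the system yields a = -3, b = 1, c = 4, d = 0.
So f(n) = -3n^3 + n^2 + 4n.
Check: f(0) = 0. ✓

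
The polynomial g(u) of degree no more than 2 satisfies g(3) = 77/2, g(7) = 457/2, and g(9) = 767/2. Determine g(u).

Using the Lagrange interpolation formula with nodes 3, 7, 9:
  L_0(u) = (u - 7)(u - 9) / 24
  L_1(u) = (u - 3)(u - 9) / -8
  L_2(u) = (u - 3)(u - 7) / 12
Then g(u) = 77/2·L_0(u) + 457/2·L_1(u) + 767/2·L_2(u).
Expanding and collecting terms gives g(u) = 5u^2 - (5/2)u + 1.
Check: g(7) = 457/2. ✓

g(u) = 5u^2 - (5/2)u + 1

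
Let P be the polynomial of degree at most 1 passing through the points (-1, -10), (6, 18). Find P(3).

6

Write P(t) = at + b. Substituting each data point gives a linear system:
  -a + b = -10
  6a + b = 18
Solving the system yields a = 4, b = -6.
So P(t) = 4t - 6.
Then P(3) = 6.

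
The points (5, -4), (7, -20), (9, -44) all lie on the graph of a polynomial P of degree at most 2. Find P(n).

Write P(n) = an^2 + bn + c. Substituting each data point gives a linear system:
  25a + 5b + c = -4
  49a + 7b + c = -20
  81a + 9b + c = -44
Solving the system yields a = -1, b = 4, c = 1.
So P(n) = -n^2 + 4n + 1.
Check: P(9) = -44. ✓

P(n) = -n^2 + 4n + 1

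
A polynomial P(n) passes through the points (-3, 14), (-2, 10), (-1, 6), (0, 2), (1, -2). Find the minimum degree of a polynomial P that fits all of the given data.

1

Forward differences of the values at n = -3, -2, -1, 0, 1:
  P  : 14  10  6  2  -2
  Δ  : -4  -4  -4  -4
  Δ^2: 0  0  0
  Δ^3: 0  0
  Δ^4: 0
The first differences are constant (-4) and nonzero, while all higher differences vanish, so the minimal degree is 1.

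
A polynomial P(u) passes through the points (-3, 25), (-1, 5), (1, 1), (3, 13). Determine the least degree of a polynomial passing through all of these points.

Forward differences of the values at u = -3, -1, 1, 3:
  P  : 25  5  1  13
  Δ  : -20  -4  12
  Δ^2: 16  16
  Δ^3: 0
The second differences are constant (16) and nonzero, while all higher differences vanish, so the minimal degree is 2.

2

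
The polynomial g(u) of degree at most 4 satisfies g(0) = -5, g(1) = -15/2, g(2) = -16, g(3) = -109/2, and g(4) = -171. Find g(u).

Write g(u) = au^4 + bu^3 + cu^2 + du + e. Substituting each data point gives a linear system:
  e = -5
  a + b + c + d + e = -15/2
  16a + 8b + 4c + 2d + e = -16
  81a + 27b + 9c + 3d + e = -109/2
  256a + 64b + 16c + 4d + e = -171
Solving the system yields a = -1, b = 2, c = -2, d = -3/2, e = -5.
So g(u) = -u⁴ + 2u³ - 2u² - (3/2)u - 5.
Check: g(1) = -15/2. ✓

g(u) = -u^4 + 2u^3 - 2u^2 - (3/2)u - 5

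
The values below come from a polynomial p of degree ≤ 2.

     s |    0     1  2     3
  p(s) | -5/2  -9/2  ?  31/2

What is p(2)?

The 3 known points determine the degree-2 polynomial uniquely.
Write p(s) = as^2 + bs + c. Substituting each data point gives a linear system:
  c = -5/2
  a + b + c = -9/2
  9a + 3b + c = 31/2
Solving the system yields a = 4, b = -6, c = -5/2.
So p(s) = 4s^2 - 6s - 5/2.
Then p(2) = 3/2.

3/2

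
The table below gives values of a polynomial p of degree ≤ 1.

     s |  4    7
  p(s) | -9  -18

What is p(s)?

Write p(s) = as + b. Substituting each data point gives a linear system:
  4a + b = -9
  7a + b = -18
Solving the system yields a = -3, b = 3.
So p(s) = -3s + 3.
Check: p(7) = -18. ✓

p(s) = -3s + 3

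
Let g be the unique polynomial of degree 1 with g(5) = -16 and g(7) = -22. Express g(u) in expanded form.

Using the Lagrange interpolation formula with nodes 5, 7:
  L_0(u) = (u - 7) / -2
  L_1(u) = (u - 5) / 2
Then g(u) = -16·L_0(u) - 22·L_1(u).
Expanding and collecting terms gives g(u) = -3u - 1.
Check: g(5) = -16. ✓

g(u) = -3u - 1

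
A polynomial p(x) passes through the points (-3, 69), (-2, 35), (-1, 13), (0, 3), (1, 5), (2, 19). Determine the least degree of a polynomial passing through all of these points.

2

Forward differences of the values at x = -3, -2, -1, 0, 1, 2:
  p  : 69  35  13  3  5  19
  Δ  : -34  -22  -10  2  14
  Δ^2: 12  12  12  12
  Δ^3: 0  0  0
  Δ^4: 0  0
  Δ^5: 0
The second differences are constant (12) and nonzero, while all higher differences vanish, so the minimal degree is 2.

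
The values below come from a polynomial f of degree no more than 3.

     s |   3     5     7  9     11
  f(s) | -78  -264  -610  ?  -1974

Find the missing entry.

-1164

The 4 known points determine the degree-3 polynomial uniquely.
Write f(s) = as^3 + bs^2 + cs + d. Substituting each data point gives a linear system:
  27a + 9b + 3c + d = -78
  125a + 25b + 5c + d = -264
  343a + 49b + 7c + d = -610
  1331a + 121b + 11c + d = -1974
Solving the system yields a = -1, b = -5, c = -4, d = 6.
So f(s) = -s^3 - 5s^2 - 4s + 6.
Then f(9) = -1164.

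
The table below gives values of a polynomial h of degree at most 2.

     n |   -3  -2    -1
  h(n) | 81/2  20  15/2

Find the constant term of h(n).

3

Write h(n) = an^2 + bn + c. Substituting each data point gives a linear system:
  9a - 3b + c = 81/2
  4a - 2b + c = 20
  a - b + c = 15/2
Solving the system yields a = 4, b = -1/2, c = 3.
So h(n) = 4n² - (1/2)n + 3.
The constant term is 3.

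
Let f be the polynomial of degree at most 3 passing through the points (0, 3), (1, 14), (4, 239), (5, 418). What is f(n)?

Write f(n) = an^3 + bn^2 + cn + d. Substituting each data point gives a linear system:
  d = 3
  a + b + c + d = 14
  64a + 16b + 4c + d = 239
  125a + 25b + 5c + d = 418
Solving the system yields a = 2, b = 6, c = 3, d = 3.
So f(n) = 2n³ + 6n² + 3n + 3.
Check: f(4) = 239. ✓

f(n) = 2n^3 + 6n^2 + 3n + 3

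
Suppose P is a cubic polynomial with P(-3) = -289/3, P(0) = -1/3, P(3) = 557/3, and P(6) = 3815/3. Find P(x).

Using the Lagrange interpolation formula with nodes -3, 0, 3, 6:
  L_0(x) = x(x - 3)(x - 6) / -162
  L_1(x) = (x + 3)(x - 3)(x - 6) / 54
  L_2(x) = (x + 3)x(x - 6) / -54
  L_3(x) = (x + 3)x(x - 3) / 162
Then P(x) = -289/3·L_0(x) - 1/3·L_1(x) + 557/3·L_2(x) + 3815/3·L_3(x).
Expanding and collecting terms gives P(x) = 5x^3 + 5x^2 + 2x - 1/3.
Check: P(3) = 557/3. ✓

P(x) = 5x^3 + 5x^2 + 2x - 1/3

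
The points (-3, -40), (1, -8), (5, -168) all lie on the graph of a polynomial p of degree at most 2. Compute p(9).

-520

Write p(s) = as^2 + bs + c. Substituting each data point gives a linear system:
  9a - 3b + c = -40
  a + b + c = -8
  25a + 5b + c = -168
Solving the system yields a = -6, b = -4, c = 2.
So p(s) = -6s² - 4s + 2.
Then p(9) = -520.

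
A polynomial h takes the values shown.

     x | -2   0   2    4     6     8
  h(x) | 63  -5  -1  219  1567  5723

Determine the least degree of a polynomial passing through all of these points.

4

Forward differences of the values at x = -2, 0, 2, 4, 6, 8:
  h  : 63  -5  -1  219  1567  5723
  Δ  : -68  4  220  1348  4156
  Δ^2: 72  216  1128  2808
  Δ^3: 144  912  1680
  Δ^4: 768  768
  Δ^5: 0
The fourth differences are constant (768) and nonzero, while all higher differences vanish, so the minimal degree is 4.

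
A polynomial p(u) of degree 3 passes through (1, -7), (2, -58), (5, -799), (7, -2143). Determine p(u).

p(u) = -6u^3 - u^2 - 6u + 6

Using the Lagrange interpolation formula with nodes 1, 2, 5, 7:
  L_0(u) = (u - 2)(u - 5)(u - 7) / -24
  L_1(u) = (u - 1)(u - 5)(u - 7) / 15
  L_2(u) = (u - 1)(u - 2)(u - 7) / -24
  L_3(u) = (u - 1)(u - 2)(u - 5) / 60
Then p(u) = -7·L_0(u) - 58·L_1(u) - 799·L_2(u) - 2143·L_3(u).
Expanding and collecting terms gives p(u) = -6u³ - u² - 6u + 6.
Check: p(5) = -799. ✓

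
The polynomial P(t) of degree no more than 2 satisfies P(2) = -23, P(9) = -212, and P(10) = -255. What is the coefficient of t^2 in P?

Write P(t) = at^2 + bt + c. Substituting each data point gives a linear system:
  4a + 2b + c = -23
  81a + 9b + c = -212
  100a + 10b + c = -255
Solving the system yields a = -2, b = -5, c = -5.
So P(t) = -2t² - 5t - 5.
The leading coefficient is -2.

-2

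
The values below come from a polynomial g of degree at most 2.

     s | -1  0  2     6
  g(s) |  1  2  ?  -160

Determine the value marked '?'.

The 3 known points determine the degree-2 polynomial uniquely.
Write g(s) = as^2 + bs + c. Substituting each data point gives a linear system:
  a - b + c = 1
  c = 2
  36a + 6b + c = -160
Solving the system yields a = -4, b = -3, c = 2.
So g(s) = -4s² - 3s + 2.
Then g(2) = -20.

-20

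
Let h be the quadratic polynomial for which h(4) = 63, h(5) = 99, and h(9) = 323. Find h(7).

Write h(n) = an^2 + bn + c. Substituting each data point gives a linear system:
  16a + 4b + c = 63
  25a + 5b + c = 99
  81a + 9b + c = 323
Solving the system yields a = 4, b = 0, c = -1.
So h(n) = 4n^2 - 1.
Then h(7) = 195.

195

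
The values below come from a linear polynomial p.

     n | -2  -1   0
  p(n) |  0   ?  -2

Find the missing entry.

On equispaced nodes a degree-1 polynomial has vanishing second forward difference, so
  p(-2) - 2·p(-1) + p(0) = 0.
Substituting the known values and solving for p(-1):
  -2·p(-1) = 2
  p(-1) = -1.

-1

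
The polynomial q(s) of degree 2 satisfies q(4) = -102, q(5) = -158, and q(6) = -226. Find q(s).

q(s) = -6s^2 - 2s + 2

Write q(s) = as^2 + bs + c. Substituting each data point gives a linear system:
  16a + 4b + c = -102
  25a + 5b + c = -158
  36a + 6b + c = -226
Solving the system yields a = -6, b = -2, c = 2.
So q(s) = -6s^2 - 2s + 2.
Check: q(6) = -226. ✓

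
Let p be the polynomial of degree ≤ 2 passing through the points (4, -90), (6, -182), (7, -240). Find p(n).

Write p(n) = an^2 + bn + c. Substituting each data point gives a linear system:
  16a + 4b + c = -90
  36a + 6b + c = -182
  49a + 7b + c = -240
Solving the system yields a = -4, b = -6, c = -2.
So p(n) = -4n^2 - 6n - 2.
Check: p(7) = -240. ✓

p(n) = -4n^2 - 6n - 2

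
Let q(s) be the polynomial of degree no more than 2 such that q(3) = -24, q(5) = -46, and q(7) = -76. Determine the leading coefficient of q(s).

-1

Write q(s) = as^2 + bs + c. Substituting each data point gives a linear system:
  9a + 3b + c = -24
  25a + 5b + c = -46
  49a + 7b + c = -76
Solving the system yields a = -1, b = -3, c = -6.
So q(s) = -s^2 - 3s - 6.
The leading coefficient is -1.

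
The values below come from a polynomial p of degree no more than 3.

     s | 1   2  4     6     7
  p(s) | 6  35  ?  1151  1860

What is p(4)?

The 4 known points determine the degree-3 polynomial uniquely.
Write p(s) = as^3 + bs^2 + cs + d. Substituting each data point gives a linear system:
  a + b + c + d = 6
  8a + 4b + 2c + d = 35
  216a + 36b + 6c + d = 1151
  343a + 49b + 7c + d = 1860
Solving the system yields a = 6, b = -4, c = -1, d = 5.
So p(s) = 6s^3 - 4s^2 - s + 5.
Then p(4) = 321.

321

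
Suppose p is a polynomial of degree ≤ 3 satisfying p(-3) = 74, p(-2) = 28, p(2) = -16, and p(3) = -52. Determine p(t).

Write p(t) = at^3 + bt^2 + ct + d. Substituting each data point gives a linear system:
  -27a + 9b - 3c + d = 74
  -8a + 4b - 2c + d = 28
  8a + 4b + 2c + d = -16
  27a + 9b + 3c + d = -52
Solving the system yields a = -2, b = 1, c = -3, d = 2.
So p(t) = -2t³ + t² - 3t + 2.
Check: p(2) = -16. ✓

p(t) = -2t^3 + t^2 - 3t + 2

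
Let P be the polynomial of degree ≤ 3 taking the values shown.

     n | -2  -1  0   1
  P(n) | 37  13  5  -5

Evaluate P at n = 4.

-227

Write P(n) = an^3 + bn^2 + cn + d. Substituting each data point gives a linear system:
  -8a + 4b - 2c + d = 37
  -a + b - c + d = 13
  d = 5
  a + b + c + d = -5
Solving the system yields a = -3, b = -1, c = -6, d = 5.
So P(n) = -3n^3 - n^2 - 6n + 5.
Then P(4) = -227.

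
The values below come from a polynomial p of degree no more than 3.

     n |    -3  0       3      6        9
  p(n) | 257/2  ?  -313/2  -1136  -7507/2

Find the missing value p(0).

On equispaced nodes a degree-3 polynomial has vanishing fourth forward difference, so
  p(-3) - 4·p(0) + 6·p(3) - 4·p(6) + p(9) = 0.
Substituting the known values and solving for p(0):
  -4·p(0) = 20
  p(0) = -5.

-5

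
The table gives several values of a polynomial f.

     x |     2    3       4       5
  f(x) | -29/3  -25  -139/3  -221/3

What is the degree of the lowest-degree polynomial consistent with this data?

2

Forward differences of the values at x = 2, 3, 4, 5:
  f  : -29/3  -25  -139/3  -221/3
  Δ  : -46/3  -64/3  -82/3
  Δ^2: -6  -6
  Δ^3: 0
The second differences are constant (-6) and nonzero, while all higher differences vanish, so the minimal degree is 2.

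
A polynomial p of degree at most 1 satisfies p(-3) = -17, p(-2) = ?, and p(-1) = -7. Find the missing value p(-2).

-12

The 2 known points determine the degree-1 polynomial uniquely.
Write p(u) = au + b. Substituting each data point gives a linear system:
  -3a + b = -17
  -a + b = -7
Solving the system yields a = 5, b = -2.
So p(u) = 5u - 2.
Then p(-2) = -12.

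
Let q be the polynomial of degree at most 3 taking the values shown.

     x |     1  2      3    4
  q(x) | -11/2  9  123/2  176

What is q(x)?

q(x) = 4x^3 - 5x^2 + (3/2)x - 6

Write q(x) = ax^3 + bx^2 + cx + d. Substituting each data point gives a linear system:
  a + b + c + d = -11/2
  8a + 4b + 2c + d = 9
  27a + 9b + 3c + d = 123/2
  64a + 16b + 4c + d = 176
Solving the system yields a = 4, b = -5, c = 3/2, d = -6.
So q(x) = 4x^3 - 5x^2 + (3/2)x - 6.
Check: q(2) = 9. ✓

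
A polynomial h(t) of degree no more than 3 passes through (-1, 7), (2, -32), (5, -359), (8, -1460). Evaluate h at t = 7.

-977

Using the Lagrange interpolation formula with nodes -1, 2, 5, 8:
  L_0(t) = (t - 2)(t - 5)(t - 8) / -162
  L_1(t) = (t + 1)(t - 5)(t - 8) / 54
  L_2(t) = (t + 1)(t - 2)(t - 8) / -54
  L_3(t) = (t + 1)(t - 2)(t - 5) / 162
Then h(t) = 7·L_0(t) - 32·L_1(t) - 359·L_2(t) - 1460·L_3(t).
Expanding and collecting terms gives h(t) = -3t³ + 2t² - 6t - 4.
Evaluating at t = 7: h(7) = -977.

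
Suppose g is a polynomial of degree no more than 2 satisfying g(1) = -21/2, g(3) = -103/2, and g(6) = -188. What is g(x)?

g(x) = -5x^2 - (1/2)x - 5

Using the Lagrange interpolation formula with nodes 1, 3, 6:
  L_0(x) = (x - 3)(x - 6) / 10
  L_1(x) = (x - 1)(x - 6) / -6
  L_2(x) = (x - 1)(x - 3) / 15
Then g(x) = -21/2·L_0(x) - 103/2·L_1(x) - 188·L_2(x).
Expanding and collecting terms gives g(x) = -5x² - (1/2)x - 5.
Check: g(1) = -21/2. ✓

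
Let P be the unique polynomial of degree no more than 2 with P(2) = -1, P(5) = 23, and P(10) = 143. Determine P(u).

P(u) = 2u^2 - 6u + 3

Write P(u) = au^2 + bu + c. Substituting each data point gives a linear system:
  4a + 2b + c = -1
  25a + 5b + c = 23
  100a + 10b + c = 143
Solving the system yields a = 2, b = -6, c = 3.
So P(u) = 2u² - 6u + 3.
Check: P(2) = -1. ✓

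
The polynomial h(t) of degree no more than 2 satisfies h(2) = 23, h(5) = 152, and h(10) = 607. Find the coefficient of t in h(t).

Write h(t) = at^2 + bt + c. Substituting each data point gives a linear system:
  4a + 2b + c = 23
  25a + 5b + c = 152
  100a + 10b + c = 607
Solving the system yields a = 6, b = 1, c = -3.
So h(t) = 6t^2 + t - 3.
The coefficient of t is 1.

1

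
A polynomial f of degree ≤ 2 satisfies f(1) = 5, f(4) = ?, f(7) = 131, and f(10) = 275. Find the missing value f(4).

41

On equispaced nodes a degree-2 polynomial has vanishing third forward difference, so
  - f(1) + 3·f(4) - 3·f(7) + f(10) = 0.
Substituting the known values and solving for f(4):
  3·f(4) = 123
  f(4) = 41.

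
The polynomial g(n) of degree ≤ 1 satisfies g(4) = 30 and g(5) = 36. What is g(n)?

Write g(n) = an + b. Substituting each data point gives a linear system:
  4a + b = 30
  5a + b = 36
Solving the system yields a = 6, b = 6.
So g(n) = 6n + 6.
Check: g(5) = 36. ✓

g(n) = 6n + 6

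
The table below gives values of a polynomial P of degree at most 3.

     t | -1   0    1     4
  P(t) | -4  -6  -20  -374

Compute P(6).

-1110

Using the Lagrange interpolation formula with nodes -1, 0, 1, 4:
  L_0(t) = t(t - 1)(t - 4) / -10
  L_1(t) = (t + 1)(t - 1)(t - 4) / 4
  L_2(t) = (t + 1)t(t - 4) / -6
  L_3(t) = (t + 1)t(t - 1) / 60
Then P(t) = -4·L_0(t) - 6·L_1(t) - 20·L_2(t) - 374·L_3(t).
Expanding and collecting terms gives P(t) = -4t^3 - 6t^2 - 4t - 6.
Evaluating at t = 6: P(6) = -1110.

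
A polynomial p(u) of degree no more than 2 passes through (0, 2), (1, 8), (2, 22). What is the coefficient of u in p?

Write p(u) = au^2 + bu + c. Substituting each data point gives a linear system:
  c = 2
  a + b + c = 8
  4a + 2b + c = 22
Solving the system yields a = 4, b = 2, c = 2.
So p(u) = 4u^2 + 2u + 2.
The coefficient of u is 2.

2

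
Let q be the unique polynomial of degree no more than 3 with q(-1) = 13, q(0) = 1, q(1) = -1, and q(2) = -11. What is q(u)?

Using the Lagrange interpolation formula with nodes -1, 0, 1, 2:
  L_0(u) = u(u - 1)(u - 2) / -6
  L_1(u) = (u + 1)(u - 1)(u - 2) / 2
  L_2(u) = (u + 1)u(u - 2) / -2
  L_3(u) = (u + 1)u(u - 1) / 6
Then q(u) = 13·L_0(u) + 1·L_1(u) - 1·L_2(u) - 11·L_3(u).
Expanding and collecting terms gives q(u) = -3u^3 + 5u^2 - 4u + 1.
Check: q(-1) = 13. ✓

q(u) = -3u^3 + 5u^2 - 4u + 1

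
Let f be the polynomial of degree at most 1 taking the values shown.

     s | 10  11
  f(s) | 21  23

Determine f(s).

Using the Lagrange interpolation formula with nodes 10, 11:
  L_0(s) = (s - 11) / -1
  L_1(s) = (s - 10) / 1
Then f(s) = 21·L_0(s) + 23·L_1(s).
Expanding and collecting terms gives f(s) = 2s + 1.
Check: f(10) = 21. ✓

f(s) = 2s + 1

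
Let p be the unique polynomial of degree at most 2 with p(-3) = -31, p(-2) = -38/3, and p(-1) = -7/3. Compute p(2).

-58/3

Forward differences of the values at s = -3, -2, -1:
  p  : -31  -38/3  -7/3
  Δ  : 55/3  31/3
  Δ^2: -8
The second differences are constant, confirming degree 2.
Interpolating (Newton forward form) and evaluating at s = 2 gives p(2) = -58/3.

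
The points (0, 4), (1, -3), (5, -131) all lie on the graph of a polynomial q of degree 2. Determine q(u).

q(u) = -5u^2 - 2u + 4

Write q(u) = au^2 + bu + c. Substituting each data point gives a linear system:
  c = 4
  a + b + c = -3
  25a + 5b + c = -131
Solving the system yields a = -5, b = -2, c = 4.
So q(u) = -5u² - 2u + 4.
Check: q(5) = -131. ✓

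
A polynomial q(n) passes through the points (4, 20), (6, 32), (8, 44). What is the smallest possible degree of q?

Forward differences of the values at n = 4, 6, 8:
  q  : 20  32  44
  Δ  : 12  12
  Δ^2: 0
The first differences are constant (12) and nonzero, while all higher differences vanish, so the minimal degree is 1.

1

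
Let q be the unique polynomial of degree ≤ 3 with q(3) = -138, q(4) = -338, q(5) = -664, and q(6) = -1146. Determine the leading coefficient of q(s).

-5

Write q(s) = as^3 + bs^2 + cs + d. Substituting each data point gives a linear system:
  27a + 9b + 3c + d = -138
  64a + 16b + 4c + d = -338
  125a + 25b + 5c + d = -664
  216a + 36b + 6c + d = -1146
Solving the system yields a = -5, b = -3, c = 6, d = 6.
So q(s) = -5s³ - 3s² + 6s + 6.
The leading coefficient is -5.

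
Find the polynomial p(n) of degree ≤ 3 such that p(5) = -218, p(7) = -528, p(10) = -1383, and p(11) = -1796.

Using the Lagrange interpolation formula with nodes 5, 7, 10, 11:
  L_0(n) = (n - 7)(n - 10)(n - 11) / -60
  L_1(n) = (n - 5)(n - 10)(n - 11) / 24
  L_2(n) = (n - 5)(n - 7)(n - 11) / -15
  L_3(n) = (n - 5)(n - 7)(n - 10) / 24
Then p(n) = -218·L_0(n) - 528·L_1(n) - 1383·L_2(n) - 1796·L_3(n).
Expanding and collecting terms gives p(n) = -n³ - 4n² + 2n - 3.
Check: p(7) = -528. ✓

p(n) = -n^3 - 4n^2 + 2n - 3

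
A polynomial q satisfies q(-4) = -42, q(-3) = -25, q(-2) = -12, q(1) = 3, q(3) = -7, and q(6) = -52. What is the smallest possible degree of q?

Divided differences on the nodes -4, -3, -2, 1, 3, 6:
  order 0: -42  -25  -12  3  -7  -52
  order 1: 17  13  5  -5  -15
  order 2: -2  -2  -2  -2
  order 3: 0  0  0
  order 4: 0  0
  order 5: 0
The order-2 divided differences are all -2 (nonzero) and every higher order vanishes, so the data lies on a polynomial of degree exactly 2.

2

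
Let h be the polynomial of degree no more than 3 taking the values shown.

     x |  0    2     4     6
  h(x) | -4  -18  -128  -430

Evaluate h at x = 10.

Write h(x) = ax^3 + bx^2 + cx + d. Substituting each data point gives a linear system:
  d = -4
  8a + 4b + 2c + d = -18
  64a + 16b + 4c + d = -128
  216a + 36b + 6c + d = -430
Solving the system yields a = -2, b = 0, c = 1, d = -4.
So h(x) = -2x³ + x - 4.
Then h(10) = -1994.

-1994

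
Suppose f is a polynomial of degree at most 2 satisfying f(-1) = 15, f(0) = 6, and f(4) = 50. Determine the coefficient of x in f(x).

Write f(x) = ax^2 + bx + c. Substituting each data point gives a linear system:
  a - b + c = 15
  c = 6
  16a + 4b + c = 50
Solving the system yields a = 4, b = -5, c = 6.
So f(x) = 4x² - 5x + 6.
The coefficient of x is -5.

-5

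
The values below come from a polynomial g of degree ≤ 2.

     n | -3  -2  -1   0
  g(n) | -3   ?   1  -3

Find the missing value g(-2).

1

The 3 known points determine the degree-2 polynomial uniquely.
Write g(n) = an^2 + bn + c. Substituting each data point gives a linear system:
  9a - 3b + c = -3
  a - b + c = 1
  c = -3
Solving the system yields a = -2, b = -6, c = -3.
So g(n) = -2n² - 6n - 3.
Then g(-2) = 1.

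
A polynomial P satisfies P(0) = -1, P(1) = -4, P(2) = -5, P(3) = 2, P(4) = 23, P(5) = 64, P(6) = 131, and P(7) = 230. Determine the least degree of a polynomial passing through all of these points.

3

Forward differences of the values at x = 0, 1, 2, 3, 4, 5, 6, 7:
  P  : -1  -4  -5  2  23  64  131  230
  Δ  : -3  -1  7  21  41  67  99
  Δ^2: 2  8  14  20  26  32
  Δ^3: 6  6  6  6  6
  Δ^4: 0  0  0  0
  Δ^5: 0  0  0
  Δ^6: 0  0
  Δ^7: 0
The third differences are constant (6) and nonzero, while all higher differences vanish, so the minimal degree is 3.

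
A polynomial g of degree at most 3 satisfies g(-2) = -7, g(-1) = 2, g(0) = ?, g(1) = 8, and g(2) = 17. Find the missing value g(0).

5

On equispaced nodes a degree-3 polynomial has vanishing fourth forward difference, so
  g(-2) - 4·g(-1) + 6·g(0) - 4·g(1) + g(2) = 0.
Substituting the known values and solving for g(0):
  6·g(0) = 30
  g(0) = 5.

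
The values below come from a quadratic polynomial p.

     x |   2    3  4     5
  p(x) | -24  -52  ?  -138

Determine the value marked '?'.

The 3 known points determine the degree-2 polynomial uniquely.
Write p(x) = ax^2 + bx + c. Substituting each data point gives a linear system:
  4a + 2b + c = -24
  9a + 3b + c = -52
  25a + 5b + c = -138
Solving the system yields a = -5, b = -3, c = 2.
So p(x) = -5x^2 - 3x + 2.
Then p(4) = -90.

-90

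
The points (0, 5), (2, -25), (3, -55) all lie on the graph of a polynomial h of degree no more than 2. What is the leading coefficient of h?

-5

Write h(u) = au^2 + bu + c. Substituting each data point gives a linear system:
  c = 5
  4a + 2b + c = -25
  9a + 3b + c = -55
Solving the system yields a = -5, b = -5, c = 5.
So h(u) = -5u² - 5u + 5.
The leading coefficient is -5.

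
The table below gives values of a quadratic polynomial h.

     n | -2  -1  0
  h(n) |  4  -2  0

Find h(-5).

Write h(n) = an^2 + bn + c. Substituting each data point gives a linear system:
  4a - 2b + c = 4
  a - b + c = -2
  c = 0
Solving the system yields a = 4, b = 6, c = 0.
So h(n) = 4n² + 6n.
Then h(-5) = 70.

70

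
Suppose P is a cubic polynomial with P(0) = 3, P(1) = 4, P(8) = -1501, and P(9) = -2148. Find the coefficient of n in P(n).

Write P(n) = an^3 + bn^2 + cn + d. Substituting each data point gives a linear system:
  d = 3
  a + b + c + d = 4
  512a + 64b + 8c + d = -1501
  729a + 81b + 9c + d = -2148
Solving the system yields a = -3, b = 0, c = 4, d = 3.
So P(n) = -3n³ + 4n + 3.
The coefficient of n is 4.

4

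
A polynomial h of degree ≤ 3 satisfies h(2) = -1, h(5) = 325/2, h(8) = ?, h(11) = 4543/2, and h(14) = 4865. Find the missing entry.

812

On equispaced nodes a degree-3 polynomial has vanishing fourth forward difference, so
  h(2) - 4·h(5) + 6·h(8) - 4·h(11) + h(14) = 0.
Substituting the known values and solving for h(8):
  6·h(8) = 4872
  h(8) = 812.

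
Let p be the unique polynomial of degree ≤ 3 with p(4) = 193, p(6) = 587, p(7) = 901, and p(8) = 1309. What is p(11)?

3217

Using the Lagrange interpolation formula with nodes 4, 6, 7, 8:
  L_0(u) = (u - 6)(u - 7)(u - 8) / -24
  L_1(u) = (u - 4)(u - 7)(u - 8) / 4
  L_2(u) = (u - 4)(u - 6)(u - 8) / -3
  L_3(u) = (u - 4)(u - 6)(u - 7) / 8
Then p(u) = 193·L_0(u) + 587·L_1(u) + 901·L_2(u) + 1309·L_3(u).
Expanding and collecting terms gives p(u) = 2u^3 + 5u^2 - 5u + 5.
Evaluating at u = 11: p(11) = 3217.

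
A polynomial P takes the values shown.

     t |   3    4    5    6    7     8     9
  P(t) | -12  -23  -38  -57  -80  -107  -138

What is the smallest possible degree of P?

Forward differences of the values at t = 3, 4, 5, 6, 7, 8, 9:
  P  : -12  -23  -38  -57  -80  -107  -138
  Δ  : -11  -15  -19  -23  -27  -31
  Δ^2: -4  -4  -4  -4  -4
  Δ^3: 0  0  0  0
  Δ^4: 0  0  0
  Δ^5: 0  0
  Δ^6: 0
The second differences are constant (-4) and nonzero, while all higher differences vanish, so the minimal degree is 2.

2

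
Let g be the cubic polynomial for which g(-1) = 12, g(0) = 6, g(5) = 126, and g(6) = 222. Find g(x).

Write g(x) = ax^3 + bx^2 + cx + d. Substituting each data point gives a linear system:
  -a + b - c + d = 12
  d = 6
  125a + 25b + 5c + d = 126
  216a + 36b + 6c + d = 222
Solving the system yields a = 1, b = 1, c = -6, d = 6.
So g(x) = x^3 + x^2 - 6x + 6.
Check: g(6) = 222. ✓

g(x) = x^3 + x^2 - 6x + 6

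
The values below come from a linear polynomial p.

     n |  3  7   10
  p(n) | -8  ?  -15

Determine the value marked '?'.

The 2 known points determine the degree-1 polynomial uniquely.
Write p(n) = an + b. Substituting each data point gives a linear system:
  3a + b = -8
  10a + b = -15
Solving the system yields a = -1, b = -5.
So p(n) = -n - 5.
Then p(7) = -12.

-12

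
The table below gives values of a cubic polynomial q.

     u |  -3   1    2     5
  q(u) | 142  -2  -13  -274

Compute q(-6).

859

Write q(u) = au^3 + bu^2 + cu + d. Substituting each data point gives a linear system:
  -27a + 9b - 3c + d = 142
  a + b + c + d = -2
  8a + 4b + 2c + d = -13
  125a + 25b + 5c + d = -274
Solving the system yields a = -3, b = 5, c = -5, d = 1.
So q(u) = -3u³ + 5u² - 5u + 1.
Then q(-6) = 859.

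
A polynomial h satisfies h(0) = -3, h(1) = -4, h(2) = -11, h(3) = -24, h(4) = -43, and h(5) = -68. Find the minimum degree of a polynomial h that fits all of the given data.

Forward differences of the values at x = 0, 1, 2, 3, 4, 5:
  h  : -3  -4  -11  -24  -43  -68
  Δ  : -1  -7  -13  -19  -25
  Δ^2: -6  -6  -6  -6
  Δ^3: 0  0  0
  Δ^4: 0  0
  Δ^5: 0
The second differences are constant (-6) and nonzero, while all higher differences vanish, so the minimal degree is 2.

2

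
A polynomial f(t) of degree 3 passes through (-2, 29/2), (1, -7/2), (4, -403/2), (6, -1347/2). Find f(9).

-4503/2

Write f(t) = at^3 + bt^2 + ct + d. Substituting each data point gives a linear system:
  -8a + 4b - 2c + d = 29/2
  a + b + c + d = -7/2
  64a + 16b + 4c + d = -403/2
  216a + 36b + 6c + d = -1347/2
Solving the system yields a = -3, b = -1, c = 2, d = -3/2.
So f(t) = -3t^3 - t^2 + 2t - 3/2.
Then f(9) = -4503/2.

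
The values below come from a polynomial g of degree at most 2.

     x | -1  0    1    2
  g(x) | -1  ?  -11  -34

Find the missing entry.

0

On equispaced nodes a degree-2 polynomial has vanishing third forward difference, so
  - g(-1) + 3·g(0) - 3·g(1) + g(2) = 0.
Substituting the known values and solving for g(0):
  3·g(0) = 0
  g(0) = 0.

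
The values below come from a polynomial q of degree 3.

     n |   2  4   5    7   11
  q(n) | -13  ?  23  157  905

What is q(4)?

The 4 known points determine the degree-3 polynomial uniquely.
Write q(n) = an^3 + bn^2 + cn + d. Substituting each data point gives a linear system:
  8a + 4b + 2c + d = -13
  125a + 25b + 5c + d = 23
  343a + 49b + 7c + d = 157
  1331a + 121b + 11c + d = 905
Solving the system yields a = 1, b = -3, c = -6, d = 3.
So q(n) = n^3 - 3n^2 - 6n + 3.
Then q(4) = -5.

-5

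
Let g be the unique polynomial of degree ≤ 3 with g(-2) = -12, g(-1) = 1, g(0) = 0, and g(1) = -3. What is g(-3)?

-51

Using the Lagrange interpolation formula with nodes -2, -1, 0, 1:
  L_0(u) = (u + 1)u(u - 1) / -6
  L_1(u) = (u + 2)u(u - 1) / 2
  L_2(u) = (u + 2)(u + 1)(u - 1) / -2
  L_3(u) = (u + 2)(u + 1)u / 6
Then g(u) = -12·L_0(u) + 1·L_1(u) + 0·L_2(u) - 3·L_3(u).
Expanding and collecting terms gives g(u) = 2u^3 - u^2 - 4u.
Evaluating at u = -3: g(-3) = -51.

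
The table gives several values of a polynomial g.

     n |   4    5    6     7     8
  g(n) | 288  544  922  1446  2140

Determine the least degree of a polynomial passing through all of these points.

3

Forward differences of the values at n = 4, 5, 6, 7, 8:
  g  : 288  544  922  1446  2140
  Δ  : 256  378  524  694
  Δ^2: 122  146  170
  Δ^3: 24  24
  Δ^4: 0
The third differences are constant (24) and nonzero, while all higher differences vanish, so the minimal degree is 3.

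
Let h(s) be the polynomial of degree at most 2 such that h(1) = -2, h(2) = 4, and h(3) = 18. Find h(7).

Forward differences of the values at s = 1, 2, 3:
  h  : -2  4  18
  Δ  : 6  14
  Δ^2: 8
The second differences are constant, confirming degree 2.
Interpolating (Newton forward form) and evaluating at s = 7 gives h(7) = 154.

154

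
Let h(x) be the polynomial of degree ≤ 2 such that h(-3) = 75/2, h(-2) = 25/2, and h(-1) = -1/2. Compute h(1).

Write h(x) = ax^2 + bx + c. Substituting each data point gives a linear system:
  9a - 3b + c = 75/2
  4a - 2b + c = 25/2
  a - b + c = -1/2
Solving the system yields a = 6, b = 5, c = -3/2.
So h(x) = 6x^2 + 5x - 3/2.
Then h(1) = 19/2.

19/2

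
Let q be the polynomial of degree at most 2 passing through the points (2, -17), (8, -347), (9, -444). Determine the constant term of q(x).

Write q(x) = ax^2 + bx + c. Substituting each data point gives a linear system:
  4a + 2b + c = -17
  64a + 8b + c = -347
  81a + 9b + c = -444
Solving the system yields a = -6, b = 5, c = -3.
So q(x) = -6x² + 5x - 3.
The constant term is -3.

-3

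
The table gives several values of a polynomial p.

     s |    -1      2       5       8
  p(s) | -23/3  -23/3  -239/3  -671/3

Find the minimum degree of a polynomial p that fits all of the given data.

Forward differences of the values at s = -1, 2, 5, 8:
  p  : -23/3  -23/3  -239/3  -671/3
  Δ  : 0  -72  -144
  Δ^2: -72  -72
  Δ^3: 0
The second differences are constant (-72) and nonzero, while all higher differences vanish, so the minimal degree is 2.

2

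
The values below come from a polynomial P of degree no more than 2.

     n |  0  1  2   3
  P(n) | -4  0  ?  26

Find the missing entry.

10

On equispaced nodes a degree-2 polynomial has vanishing third forward difference, so
  - P(0) + 3·P(1) - 3·P(2) + P(3) = 0.
Substituting the known values and solving for P(2):
  -3·P(2) = -30
  P(2) = 10.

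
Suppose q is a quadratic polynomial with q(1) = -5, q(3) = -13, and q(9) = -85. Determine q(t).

q(t) = -t^2 - 4

Write q(t) = at^2 + bt + c. Substituting each data point gives a linear system:
  a + b + c = -5
  9a + 3b + c = -13
  81a + 9b + c = -85
Solving the system yields a = -1, b = 0, c = -4.
So q(t) = -t^2 - 4.
Check: q(1) = -5. ✓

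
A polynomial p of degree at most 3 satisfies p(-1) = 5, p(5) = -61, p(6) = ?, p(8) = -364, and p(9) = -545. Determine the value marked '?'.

The 4 known points determine the degree-3 polynomial uniquely.
Write p(t) = at^3 + bt^2 + ct + d. Substituting each data point gives a linear system:
  -a + b - c + d = 5
  125a + 25b + 5c + d = -61
  512a + 64b + 8c + d = -364
  729a + 81b + 9c + d = -545
Solving the system yields a = -1, b = 2, c = 2, d = 4.
So p(t) = -t³ + 2t² + 2t + 4.
Then p(6) = -128.

-128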